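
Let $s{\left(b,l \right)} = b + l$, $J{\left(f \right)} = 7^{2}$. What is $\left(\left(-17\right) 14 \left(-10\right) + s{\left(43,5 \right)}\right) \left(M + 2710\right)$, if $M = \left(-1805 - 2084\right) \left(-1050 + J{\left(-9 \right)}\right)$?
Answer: $9458514372$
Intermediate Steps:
$J{\left(f \right)} = 49$
$M = 3892889$ ($M = \left(-1805 - 2084\right) \left(-1050 + 49\right) = \left(-3889\right) \left(-1001\right) = 3892889$)
$\left(\left(-17\right) 14 \left(-10\right) + s{\left(43,5 \right)}\right) \left(M + 2710\right) = \left(\left(-17\right) 14 \left(-10\right) + \left(43 + 5\right)\right) \left(3892889 + 2710\right) = \left(\left(-238\right) \left(-10\right) + 48\right) 3895599 = \left(2380 + 48\right) 3895599 = 2428 \cdot 3895599 = 9458514372$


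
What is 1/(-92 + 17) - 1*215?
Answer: -16126/75 ≈ -215.01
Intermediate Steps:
1/(-92 + 17) - 1*215 = 1/(-75) - 215 = -1/75 - 215 = -16126/75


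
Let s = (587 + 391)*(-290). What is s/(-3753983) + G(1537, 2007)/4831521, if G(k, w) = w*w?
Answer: 5497181151729/6045815899381 ≈ 0.90925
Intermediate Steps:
G(k, w) = w²
s = -283620 (s = 978*(-290) = -283620)
s/(-3753983) + G(1537, 2007)/4831521 = -283620/(-3753983) + 2007²/4831521 = -283620*(-1/3753983) + 4028049*(1/4831521) = 283620/3753983 + 1342683/1610507 = 5497181151729/6045815899381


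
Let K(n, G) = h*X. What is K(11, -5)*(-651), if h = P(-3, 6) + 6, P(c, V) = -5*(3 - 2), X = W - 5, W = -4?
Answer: 5859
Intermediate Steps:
X = -9 (X = -4 - 5 = -9)
P(c, V) = -5 (P(c, V) = -5*1 = -5)
h = 1 (h = -5 + 6 = 1)
K(n, G) = -9 (K(n, G) = 1*(-9) = -9)
K(11, -5)*(-651) = -9*(-651) = 5859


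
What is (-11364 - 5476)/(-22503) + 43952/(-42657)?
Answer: -30078664/106656719 ≈ -0.28201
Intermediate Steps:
(-11364 - 5476)/(-22503) + 43952/(-42657) = -16840*(-1/22503) + 43952*(-1/42657) = 16840/22503 - 43952/42657 = -30078664/106656719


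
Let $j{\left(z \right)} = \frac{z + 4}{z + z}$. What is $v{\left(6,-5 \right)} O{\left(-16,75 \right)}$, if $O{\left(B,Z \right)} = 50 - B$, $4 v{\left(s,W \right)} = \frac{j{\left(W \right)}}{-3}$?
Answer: $- \frac{11}{20} \approx -0.55$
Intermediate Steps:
$j{\left(z \right)} = \frac{4 + z}{2 z}$
$v{\left(s,W \right)} = - \frac{4 + W}{24 W}$ ($v{\left(s,W \right)} = \frac{\frac{4 + W}{2 W} \frac{1}{-3}}{4} = \frac{\frac{4 + W}{2 W} \left(- \frac{1}{3}\right)}{4} = \frac{\left(- \frac{1}{6}\right) \frac{1}{W} \left(4 + W\right)}{4} = - \frac{4 + W}{24 W}$)
$v{\left(6,-5 \right)} O{\left(-16,75 \right)} = \frac{-4 - -5}{24 \left(-5\right)} \left(50 - -16\right) = \frac{1}{24} \left(- \frac{1}{5}\right) \left(-4 + 5\right) \left(50 + 16\right) = \frac{1}{24} \left(- \frac{1}{5}\right) 1 \cdot 66 = \left(- \frac{1}{120}\right) 66 = - \frac{11}{20}$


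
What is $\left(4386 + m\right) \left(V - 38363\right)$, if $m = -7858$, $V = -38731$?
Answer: $267670368$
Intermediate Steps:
$\left(4386 + m\right) \left(V - 38363\right) = \left(4386 - 7858\right) \left(-38731 - 38363\right) = \left(-3472\right) \left(-77094\right) = 267670368$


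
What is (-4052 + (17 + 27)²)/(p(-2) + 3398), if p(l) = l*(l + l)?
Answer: -1058/1703 ≈ -0.62126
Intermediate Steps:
p(l) = 2*l² (p(l) = l*(2*l) = 2*l²)
(-4052 + (17 + 27)²)/(p(-2) + 3398) = (-4052 + (17 + 27)²)/(2*(-2)² + 3398) = (-4052 + 44²)/(2*4 + 3398) = (-4052 + 1936)/(8 + 3398) = -2116/3406 = -2116*1/3406 = -1058/1703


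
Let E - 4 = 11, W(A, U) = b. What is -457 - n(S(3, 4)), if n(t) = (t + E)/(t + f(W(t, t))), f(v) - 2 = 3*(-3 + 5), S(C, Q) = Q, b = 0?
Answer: -5503/12 ≈ -458.58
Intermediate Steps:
W(A, U) = 0
E = 15 (E = 4 + 11 = 15)
f(v) = 8 (f(v) = 2 + 3*(-3 + 5) = 2 + 3*2 = 2 + 6 = 8)
n(t) = (15 + t)/(8 + t) (n(t) = (t + 15)/(t + 8) = (15 + t)/(8 + t))
-457 - n(S(3, 4)) = -457 - (15 + 4)/(8 + 4) = -457 - 19/12 = -5503/12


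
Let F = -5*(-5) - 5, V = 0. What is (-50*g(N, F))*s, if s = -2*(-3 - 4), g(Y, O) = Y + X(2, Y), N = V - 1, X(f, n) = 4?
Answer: -2100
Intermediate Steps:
N = -1 (N = 0 - 1 = -1)
F = 20 (F = 25 - 5 = 20)
g(Y, O) = 4 + Y (g(Y, O) = Y + 4 = 4 + Y)
s = 14 (s = -2*(-7) = 14)
(-50*g(N, F))*s = -50*(4 - 1)*14 = -50*3*14 = -150*14 = -2100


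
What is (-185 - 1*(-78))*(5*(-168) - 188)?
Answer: 109996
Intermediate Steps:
(-185 - 1*(-78))*(5*(-168) - 188) = (-185 + 78)*(-840 - 188) = -107*(-1028) = 109996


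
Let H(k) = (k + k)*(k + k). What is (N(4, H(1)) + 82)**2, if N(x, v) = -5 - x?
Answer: 5329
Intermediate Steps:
H(k) = 4*k**2 (H(k) = (2*k)*(2*k) = 4*k**2)
(N(4, H(1)) + 82)**2 = ((-5 - 1*4) + 82)**2 = ((-5 - 4) + 82)**2 = (-9 + 82)**2 = 73**2 = 5329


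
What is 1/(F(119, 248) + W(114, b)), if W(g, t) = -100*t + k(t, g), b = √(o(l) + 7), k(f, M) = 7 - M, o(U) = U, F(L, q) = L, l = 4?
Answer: -3/27464 - 25*√11/27464 ≈ -0.0031283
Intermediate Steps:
b = √11 (b = √(4 + 7) = √11 ≈ 3.3166)
W(g, t) = 7 - g - 100*t (W(g, t) = -100*t + (7 - g) = 7 - g - 100*t)
1/(F(119, 248) + W(114, b)) = 1/(119 + (7 - 1*114 - 100*√11)) = 1/(119 + (7 - 114 - 100*√11)) = 1/(119 + (-107 - 100*√11)) = 1/(12 - 100*√11)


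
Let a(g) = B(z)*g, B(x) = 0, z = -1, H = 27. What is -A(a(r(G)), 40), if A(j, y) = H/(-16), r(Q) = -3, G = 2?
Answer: 27/16 ≈ 1.6875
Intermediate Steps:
a(g) = 0 (a(g) = 0*g = 0)
A(j, y) = -27/16 (A(j, y) = 27/(-16) = 27*(-1/16) = -27/16)
-A(a(r(G)), 40) = -1*(-27/16) = 27/16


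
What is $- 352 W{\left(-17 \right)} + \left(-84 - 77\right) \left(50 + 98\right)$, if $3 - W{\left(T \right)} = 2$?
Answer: $-24180$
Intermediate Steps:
$W{\left(T \right)} = 1$ ($W{\left(T \right)} = 3 - 2 = 1$)
$- 352 W{\left(-17 \right)} + \left(-84 - 77\right) \left(50 + 98\right) = \left(-352\right) 1 + \left(-84 - 77\right) \left(50 + 98\right) = -352 - 23828 = -24180$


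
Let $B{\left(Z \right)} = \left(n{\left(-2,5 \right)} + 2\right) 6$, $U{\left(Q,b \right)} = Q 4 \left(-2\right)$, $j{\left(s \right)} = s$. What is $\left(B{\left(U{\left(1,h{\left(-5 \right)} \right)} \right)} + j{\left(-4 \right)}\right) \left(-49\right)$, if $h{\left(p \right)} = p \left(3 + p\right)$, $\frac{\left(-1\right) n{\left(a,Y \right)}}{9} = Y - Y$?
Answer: $-392$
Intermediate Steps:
$n{\left(a,Y \right)} = 0$ ($n{\left(a,Y \right)} = - 9 \left(Y - Y\right) = \left(-9\right) 0 = 0$)
$U{\left(Q,b \right)} = - 8 Q$ ($U{\left(Q,b \right)} = 4 Q \left(-2\right) = - 8 Q$)
$B{\left(Z \right)} = 12$ ($B{\left(Z \right)} = \left(0 + 2\right) 6 = 2 \cdot 6 = 12$)
$\left(B{\left(U{\left(1,h{\left(-5 \right)} \right)} \right)} + j{\left(-4 \right)}\right) \left(-49\right) = \left(12 - 4\right) \left(-49\right) = 8 \left(-49\right) = -392$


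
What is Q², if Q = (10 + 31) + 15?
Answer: 3136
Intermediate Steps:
Q = 56 (Q = 41 + 15 = 56)
Q² = 56² = 3136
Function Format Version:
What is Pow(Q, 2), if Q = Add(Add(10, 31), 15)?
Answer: 3136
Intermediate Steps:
Q = 56 (Q = Add(41, 15) = 56)
Pow(Q, 2) = Pow(56, 2) = 3136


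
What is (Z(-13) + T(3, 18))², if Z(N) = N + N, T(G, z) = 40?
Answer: 196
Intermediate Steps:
Z(N) = 2*N
(Z(-13) + T(3, 18))² = (2*(-13) + 40)² = (-26 + 40)² = 14² = 196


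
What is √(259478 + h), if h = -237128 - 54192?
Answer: 3*I*√3538 ≈ 178.44*I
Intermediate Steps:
h = -291320
√(259478 + h) = √(259478 - 291320) = √(-31842) = 3*I*√3538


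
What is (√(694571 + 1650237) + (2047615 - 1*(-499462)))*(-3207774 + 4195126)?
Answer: 2514861570104 + 1974704*√586202 ≈ 2.5164e+12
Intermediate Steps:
(√(694571 + 1650237) + (2047615 - 1*(-499462)))*(-3207774 + 4195126) = (√2344808 + (2047615 + 499462))*987352 = (2*√586202 + 2547077)*987352 = (2547077 + 2*√586202)*987352 = 2514861570104 + 1974704*√586202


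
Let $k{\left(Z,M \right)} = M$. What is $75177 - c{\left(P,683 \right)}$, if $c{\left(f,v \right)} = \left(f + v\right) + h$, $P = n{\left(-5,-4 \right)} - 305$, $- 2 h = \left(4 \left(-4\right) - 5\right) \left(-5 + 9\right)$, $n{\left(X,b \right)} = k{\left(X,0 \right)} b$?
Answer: $74757$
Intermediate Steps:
$n{\left(X,b \right)} = 0$ ($n{\left(X,b \right)} = 0 b = 0$)
$h = 42$ ($h = - \frac{\left(4 \left(-4\right) - 5\right) \left(-5 + 9\right)}{2} = - \frac{\left(-16 - 5\right) 4}{2} = - \frac{\left(-21\right) 4}{2} = \left(- \frac{1}{2}\right) \left(-84\right) = 42$)
$P = -305$ ($P = 0 - 305 = -305$)
$c{\left(f,v \right)} = 42 + f + v$ ($c{\left(f,v \right)} = \left(f + v\right) + 42 = 42 + f + v$)
$75177 - c{\left(P,683 \right)} = 75177 - \left(42 - 305 + 683\right) = 75177 - 420 = 74757$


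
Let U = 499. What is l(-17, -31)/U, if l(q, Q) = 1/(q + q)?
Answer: -1/16966 ≈ -5.8941e-5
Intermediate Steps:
l(q, Q) = 1/(2*q)
l(-17, -31)/U = ((½)/(-17))/499 = ((½)*(-1/17))*(1/499) = -1/34*1/499 = -1/16966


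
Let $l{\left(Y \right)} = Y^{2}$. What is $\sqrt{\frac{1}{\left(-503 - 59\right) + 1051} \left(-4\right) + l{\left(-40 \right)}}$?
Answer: $\frac{2 \sqrt{95647911}}{489} \approx 40.0$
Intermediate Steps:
$\sqrt{\frac{1}{\left(-503 - 59\right) + 1051} \left(-4\right) + l{\left(-40 \right)}} = \sqrt{\frac{1}{\left(-503 - 59\right) + 1051} \left(-4\right) + \left(-40\right)^{2}} = \sqrt{\frac{1}{\left(-503 - 59\right) + 1051} \left(-4\right) + 1600} = \sqrt{\frac{1}{-562 + 1051} \left(-4\right) + 1600} = \sqrt{\frac{1}{489} \left(-4\right) + 1600} = \sqrt{- \frac{4}{489} + 1600} = \sqrt{\frac{782396}{489}} = \frac{2 \sqrt{95647911}}{489}$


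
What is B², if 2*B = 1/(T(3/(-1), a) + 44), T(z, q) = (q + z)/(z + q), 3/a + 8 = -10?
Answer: 1/8100 ≈ 0.00012346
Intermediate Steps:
a = -⅙ (a = 3/(-8 - 10) = 3/(-18) = 3*(-1/18) = -⅙ ≈ -0.16667)
T(z, q) = 1 (T(z, q) = (q + z)/(q + z) = 1)
B = 1/90 (B = 1/(2*(1 + 44)) = (½)/45 = (½)*(1/45) = 1/90 ≈ 0.011111)
B² = (1/90)² = 1/8100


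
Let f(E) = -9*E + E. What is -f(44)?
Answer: 352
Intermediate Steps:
f(E) = -8*E
-f(44) = -(-8)*44 = -1*(-352) = 352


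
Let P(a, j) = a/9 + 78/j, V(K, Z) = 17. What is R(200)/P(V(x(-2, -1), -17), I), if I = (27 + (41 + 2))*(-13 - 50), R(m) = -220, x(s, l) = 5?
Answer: -242550/2063 ≈ -117.57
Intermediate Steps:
I = -4410 (I = (27 + 43)*(-63) = 70*(-63) = -4410)
P(a, j) = 78/j + a/9 (P(a, j) = a*(⅑) + 78/j = a/9 + 78/j = 78/j + a/9)
R(200)/P(V(x(-2, -1), -17), I) = -220/(78/(-4410) + (⅑)*17) = -220/(78*(-1/4410) + 17/9) = -220/(-13/735 + 17/9) = -220/4126/2205 = -220*2205/4126 = -242550/2063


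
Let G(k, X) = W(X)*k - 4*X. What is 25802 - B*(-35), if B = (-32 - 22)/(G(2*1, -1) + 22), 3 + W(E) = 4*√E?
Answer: 1491791/58 + 945*I/29 ≈ 25721.0 + 32.586*I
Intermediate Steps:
W(E) = -3 + 4*√E
G(k, X) = -4*X + k*(-3 + 4*√X) (G(k, X) = (-3 + 4*√X)*k - 4*X = k*(-3 + 4*√X) - 4*X = -4*X + k*(-3 + 4*√X))
B = -27*(20 - 8*I)/232 (B = (-32 - 22)/((-4*(-1) + (2*1)*(-3 + 4*√(-1))) + 22) = -54/((4 + 2*(-3 + 4*I)) + 22) = -54/((4 + (-6 + 8*I)) + 22) = -54/((-2 + 8*I) + 22) = -54*(20 - 8*I)/464 = -27*(20 - 8*I)/232 ≈ -2.3276 + 0.93103*I)
25802 - B*(-35) = 25802 - (-135/58 + 27*I/29)*(-35) = 25802 - (4725/58 - 945*I/29) = 25802 + (-4725/58 + 945*I/29) = 1491791/58 + 945*I/29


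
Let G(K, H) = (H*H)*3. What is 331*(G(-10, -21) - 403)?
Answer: 304520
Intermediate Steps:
G(K, H) = 3*H² (G(K, H) = H²*3 = 3*H²)
331*(G(-10, -21) - 403) = 331*(3*(-21)² - 403) = 331*(3*441 - 403) = 331*(1323 - 403) = 331*920 = 304520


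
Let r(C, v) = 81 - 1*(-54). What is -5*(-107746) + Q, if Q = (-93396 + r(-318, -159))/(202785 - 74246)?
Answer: 69247722209/128539 ≈ 5.3873e+5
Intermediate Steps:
r(C, v) = 135 (r(C, v) = 81 + 54 = 135)
Q = -93261/128539 (Q = (-93396 + 135)/(202785 - 74246) = -93261/128539 ≈ -0.72555)
-5*(-107746) + Q = -5*(-107746) - 93261/128539 = 538730 - 93261/128539 = 69247722209/128539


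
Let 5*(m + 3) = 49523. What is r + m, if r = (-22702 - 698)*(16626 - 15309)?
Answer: -154039492/5 ≈ -3.0808e+7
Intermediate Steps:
r = -30817800 (r = -23400*1317 = -30817800)
m = 49508/5 (m = -3 + (⅕)*49523 = -3 + 49523/5 = 49508/5 ≈ 9901.6)
r + m = -30817800 + 49508/5 = -154039492/5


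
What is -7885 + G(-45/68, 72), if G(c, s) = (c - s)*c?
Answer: -36237895/4624 ≈ -7836.9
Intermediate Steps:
G(c, s) = c*(c - s)
-7885 + G(-45/68, 72) = -7885 + (-45/68)*(-45/68 - 1*72) = -7885 + (-45*1/68)*(-45*1/68 - 72) = -7885 - 45*(-45/68 - 72)/68 = -7885 - 45/68*(-4941/68) = -7885 + 222345/4624 = -36237895/4624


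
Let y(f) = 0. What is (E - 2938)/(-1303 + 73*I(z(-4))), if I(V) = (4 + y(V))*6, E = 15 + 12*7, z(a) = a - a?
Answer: -2839/449 ≈ -6.3229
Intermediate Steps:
z(a) = 0
E = 99 (E = 15 + 84 = 99)
I(V) = 24 (I(V) = (4 + 0)*6 = 4*6 = 24)
(E - 2938)/(-1303 + 73*I(z(-4))) = (99 - 2938)/(-1303 + 73*24) = -2839/(-1303 + 1752) = -2839/449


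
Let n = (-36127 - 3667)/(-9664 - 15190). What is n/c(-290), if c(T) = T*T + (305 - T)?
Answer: 19897/1052504765 ≈ 1.8904e-5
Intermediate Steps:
c(T) = 305 + T**2 - T (c(T) = T**2 + (305 - T) = 305 + T**2 - T)
n = 19897/12427 (n = -39794/(-24854) = -39794*(-1/24854) = 19897/12427 ≈ 1.6011)
n/c(-290) = 19897/(12427*(305 + (-290)**2 - 1*(-290))) = 19897/(12427*(305 + 84100 + 290)) = (19897/12427)/84695 = (19897/12427)*(1/84695) = 19897/1052504765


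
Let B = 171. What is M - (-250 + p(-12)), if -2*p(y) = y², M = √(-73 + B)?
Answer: 322 + 7*√2 ≈ 331.90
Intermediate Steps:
M = 7*√2 (M = √(-73 + 171) = √98 = 7*√2 ≈ 9.8995)
p(y) = -y²/2
M - (-250 + p(-12)) = 7*√2 - (-250 - ½*(-12)²) = 7*√2 - (-250 - ½*144) = 7*√2 - (-250 - 72) = 7*√2 - 1*(-322) = 7*√2 + 322 = 322 + 7*√2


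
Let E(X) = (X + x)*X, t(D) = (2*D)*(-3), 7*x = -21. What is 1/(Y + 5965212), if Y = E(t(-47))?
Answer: 1/6043890 ≈ 1.6546e-7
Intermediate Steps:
x = -3 (x = (1/7)*(-21) = -3)
t(D) = -6*D
E(X) = X*(-3 + X) (E(X) = (X - 3)*X = (-3 + X)*X = X*(-3 + X))
Y = 78678 (Y = (-6*(-47))*(-3 - 6*(-47)) = 282*(-3 + 282) = 282*279 = 78678)
1/(Y + 5965212) = 1/(78678 + 5965212) = 1/6043890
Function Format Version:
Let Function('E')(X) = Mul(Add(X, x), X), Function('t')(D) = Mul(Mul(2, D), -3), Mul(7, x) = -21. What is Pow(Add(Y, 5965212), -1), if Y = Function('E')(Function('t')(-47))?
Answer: Rational(1, 6043890) ≈ 1.6546e-7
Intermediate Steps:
x = -3 (x = Mul(Rational(1, 7), -21) = -3)
Function('t')(D) = Mul(-6, D)
Function('E')(X) = Mul(X, Add(-3, X)) (Function('E')(X) = Mul(Add(X, -3), X) = Mul(Add(-3, X), X) = Mul(X, Add(-3, X)))
Y = 78678 (Y = Mul(Mul(-6, -47), Add(-3, Mul(-6, -47))) = Mul(282, Add(-3, 282)) = Mul(282, 279) = 78678)
Pow(Add(Y, 5965212), -1) = Pow(Add(78678, 5965212), -1) = Pow(6043890, -1) = Rational(1, 6043890)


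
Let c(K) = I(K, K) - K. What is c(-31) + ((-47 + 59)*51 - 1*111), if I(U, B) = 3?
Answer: 535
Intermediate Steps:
c(K) = 3 - K
c(-31) + ((-47 + 59)*51 - 1*111) = (3 - 1*(-31)) + ((-47 + 59)*51 - 1*111) = (3 + 31) + (12*51 - 111) = 34 + (612 - 111) = 34 + 501 = 535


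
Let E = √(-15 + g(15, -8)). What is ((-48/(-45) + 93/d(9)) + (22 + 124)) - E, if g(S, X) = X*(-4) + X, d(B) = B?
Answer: 772/5 ≈ 154.40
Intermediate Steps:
g(S, X) = -3*X (g(S, X) = -4*X + X = -3*X)
E = 3 (E = √(-15 - 3*(-8)) = √(-15 + 24) = √9 = 3)
((-48/(-45) + 93/d(9)) + (22 + 124)) - E = ((-48/(-45) + 93/9) + (22 + 124)) - 1*3 = ((-48*(-1/45) + 93*(⅑)) + 146) - 3 = ((16/15 + 31/3) + 146) - 3 = (57/5 + 146) - 3 = 787/5 - 3 = 772/5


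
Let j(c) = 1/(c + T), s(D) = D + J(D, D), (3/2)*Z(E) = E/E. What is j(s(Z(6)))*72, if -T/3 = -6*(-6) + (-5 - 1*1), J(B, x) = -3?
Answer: -216/277 ≈ -0.77978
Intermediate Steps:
Z(E) = 2/3 (Z(E) = 2*(E/E)/3 = (2/3)*1 = 2/3)
s(D) = -3 + D (s(D) = D - 3 = -3 + D)
T = -90 (T = -3*(-6*(-6) + (-5 - 1*1)) = -3*(36 + (-5 - 1)) = -3*(36 - 6) = -3*30 = -90)
j(c) = 1/(-90 + c) (j(c) = 1/(c - 90) = 1/(-90 + c))
j(s(Z(6)))*72 = 72/(-90 + (-3 + 2/3)) = 72/(-90 - 7/3) = 72/(-277/3) = -3/277*72 = -216/277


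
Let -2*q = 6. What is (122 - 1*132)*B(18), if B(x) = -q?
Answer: -30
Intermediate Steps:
q = -3 (q = -½*6 = -3)
B(x) = 3 (B(x) = -1*(-3) = 3)
(122 - 1*132)*B(18) = (122 - 1*132)*3 = (122 - 132)*3 = -10*3 = -30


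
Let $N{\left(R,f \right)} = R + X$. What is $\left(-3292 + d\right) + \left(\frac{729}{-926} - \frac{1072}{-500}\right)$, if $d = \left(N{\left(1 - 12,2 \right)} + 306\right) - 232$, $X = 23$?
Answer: $- \frac{370937457}{115750} \approx -3204.6$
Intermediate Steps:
$N{\left(R,f \right)} = 23 + R$ ($N{\left(R,f \right)} = R + 23 = 23 + R$)
$d = 86$ ($d = \left(\left(23 + \left(1 - 12\right)\right) + 306\right) - 232 = \left(\left(23 - 11\right) + 306\right) - 232 = \left(12 + 306\right) - 232 = 318 - 232 = 86$)
$\left(-3292 + d\right) + \left(\frac{729}{-926} - \frac{1072}{-500}\right) = \left(-3292 + 86\right) + \left(\frac{729}{-926} - \frac{1072}{-500}\right) = -3206 + \left(729 \left(- \frac{1}{926}\right) - - \frac{268}{125}\right) = -3206 + \left(- \frac{729}{926} + \frac{268}{125}\right) = -3206 + \frac{157043}{115750} = - \frac{370937457}{115750}$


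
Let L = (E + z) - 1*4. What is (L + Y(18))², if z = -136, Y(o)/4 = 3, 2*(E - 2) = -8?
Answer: 16900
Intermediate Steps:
E = -2 (E = 2 + (½)*(-8) = 2 - 4 = -2)
Y(o) = 12 (Y(o) = 4*3 = 12)
L = -142 (L = (-2 - 136) - 1*4 = -138 - 4 = -142)
(L + Y(18))² = (-142 + 12)² = (-130)² = 16900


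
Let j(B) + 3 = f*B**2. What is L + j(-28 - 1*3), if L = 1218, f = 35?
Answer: 34850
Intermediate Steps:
j(B) = -3 + 35*B**2
L + j(-28 - 1*3) = 1218 + (-3 + 35*(-28 - 1*3)**2) = 1218 + (-3 + 35*(-28 - 3)**2) = 1218 + (-3 + 35*(-31)**2) = 1218 + (-3 + 35*961) = 1218 + (-3 + 33635) = 1218 + 33632 = 34850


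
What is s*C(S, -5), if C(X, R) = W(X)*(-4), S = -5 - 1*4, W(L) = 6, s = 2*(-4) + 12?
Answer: -96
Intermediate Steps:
s = 4 (s = -8 + 12 = 4)
S = -9 (S = -5 - 4 = -9)
C(X, R) = -24 (C(X, R) = 6*(-4) = -24)
s*C(S, -5) = 4*(-24) = -96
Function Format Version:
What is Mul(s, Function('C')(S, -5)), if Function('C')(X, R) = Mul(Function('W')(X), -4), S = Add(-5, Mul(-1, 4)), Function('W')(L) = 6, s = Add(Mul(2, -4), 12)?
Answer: -96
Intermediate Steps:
s = 4 (s = Add(-8, 12) = 4)
S = -9 (S = Add(-5, -4) = -9)
Function('C')(X, R) = -24 (Function('C')(X, R) = Mul(6, -4) = -24)
Mul(s, Function('C')(S, -5)) = Mul(4, -24) = -96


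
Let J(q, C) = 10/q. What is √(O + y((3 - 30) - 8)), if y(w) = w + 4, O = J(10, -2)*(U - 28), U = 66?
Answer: √7 ≈ 2.6458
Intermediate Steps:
O = 38 (O = (10/10)*(66 - 28) = (10*(⅒))*38 = 1*38 = 38)
y(w) = 4 + w
√(O + y((3 - 30) - 8)) = √(38 + (4 + ((3 - 30) - 8))) = √(38 + (4 + (-27 - 8))) = √(38 + (4 - 35)) = √(38 - 31) = √7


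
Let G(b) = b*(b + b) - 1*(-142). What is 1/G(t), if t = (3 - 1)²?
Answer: 1/174 ≈ 0.0057471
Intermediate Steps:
t = 4 (t = 2² = 4)
G(b) = 142 + 2*b² (G(b) = b*(2*b) + 142 = 2*b² + 142 = 142 + 2*b²)
1/G(t) = 1/(142 + 2*4²) = 1/(142 + 2*16) = 1/(142 + 32) = 1/174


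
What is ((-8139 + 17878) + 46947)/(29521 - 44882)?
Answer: -56686/15361 ≈ -3.6903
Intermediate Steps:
((-8139 + 17878) + 46947)/(29521 - 44882) = (9739 + 46947)/(-15361) = 56686*(-1/15361) = -56686/15361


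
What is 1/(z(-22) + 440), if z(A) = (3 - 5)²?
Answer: 1/444 ≈ 0.0022523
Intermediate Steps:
z(A) = 4 (z(A) = (-2)² = 4)
1/(z(-22) + 440) = 1/(4 + 440) = 1/444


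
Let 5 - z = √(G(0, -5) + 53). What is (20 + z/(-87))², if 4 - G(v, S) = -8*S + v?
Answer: (1735 + √17)²/7569 ≈ 399.60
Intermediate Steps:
G(v, S) = 4 - v + 8*S (G(v, S) = 4 - (-8*S + v) = 4 - (v - 8*S) = 4 + (-v + 8*S) = 4 - v + 8*S)
z = 5 - √17 (z = 5 - √((4 - 1*0 + 8*(-5)) + 53) = 5 - √((4 + 0 - 40) + 53) = 5 - √(-36 + 53) = 5 - √17 ≈ 0.87689)
(20 + z/(-87))² = (20 + (5 - √17)/(-87))² = (20 + (5 - √17)*(-1/87))² = (20 + (-5/87 + √17/87))² = (1735/87 + √17/87)²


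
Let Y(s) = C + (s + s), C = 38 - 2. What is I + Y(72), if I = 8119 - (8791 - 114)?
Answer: -378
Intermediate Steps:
C = 36
I = -558 (I = 8119 - 1*8677 = 8119 - 8677 = -558)
Y(s) = 36 + 2*s (Y(s) = 36 + (s + s) = 36 + 2*s)
I + Y(72) = -558 + (36 + 2*72) = -558 + (36 + 144) = -558 + 180 = -378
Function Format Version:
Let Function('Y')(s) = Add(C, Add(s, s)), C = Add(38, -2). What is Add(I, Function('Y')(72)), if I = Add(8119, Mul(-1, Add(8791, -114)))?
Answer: -378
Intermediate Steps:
C = 36
I = -558 (I = Add(8119, Mul(-1, 8677)) = Add(8119, -8677) = -558)
Function('Y')(s) = Add(36, Mul(2, s)) (Function('Y')(s) = Add(36, Add(s, s)) = Add(36, Mul(2, s)))
Add(I, Function('Y')(72)) = Add(-558, Add(36, Mul(2, 72))) = Add(-558, Add(36, 144)) = Add(-558, 180) = -378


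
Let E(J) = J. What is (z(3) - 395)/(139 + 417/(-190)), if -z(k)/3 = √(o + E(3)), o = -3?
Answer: -75050/25993 ≈ -2.8873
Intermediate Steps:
z(k) = 0 (z(k) = -3*√(-3 + 3) = -3*√0 = -3*0 = 0)
(z(3) - 395)/(139 + 417/(-190)) = (0 - 395)/(139 + 417/(-190)) = -395/(139 + 417*(-1/190)) = -395/(139 - 417/190) = -395/25993/190 = -395*190/25993 = -75050/25993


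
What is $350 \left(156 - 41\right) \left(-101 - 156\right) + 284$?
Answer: $-10343966$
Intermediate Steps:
$350 \left(156 - 41\right) \left(-101 - 156\right) + 284 = 350 \left(156 + \left(-70 + 29\right)\right) \left(-257\right) + 284 = 350 \left(156 - 41\right) \left(-257\right) + 284 = 350 \cdot 115 \left(-257\right) + 284 = 350 \left(-29555\right) + 284 = -10344250 + 284 = -10343966$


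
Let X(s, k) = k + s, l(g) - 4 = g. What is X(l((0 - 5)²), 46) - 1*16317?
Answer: -16242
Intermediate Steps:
l(g) = 4 + g
X(l((0 - 5)²), 46) - 1*16317 = (46 + (4 + (0 - 5)²)) - 1*16317 = (46 + (4 + (-5)²)) - 16317 = (46 + (4 + 25)) - 16317 = (46 + 29) - 16317 = 75 - 16317 = -16242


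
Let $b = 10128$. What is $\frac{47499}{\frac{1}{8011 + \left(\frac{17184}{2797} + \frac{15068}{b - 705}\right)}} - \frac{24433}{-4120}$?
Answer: $\frac{13786320650645505481}{36195753240} \approx 3.8088 \cdot 10^{8}$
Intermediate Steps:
$\frac{47499}{\frac{1}{8011 + \left(\frac{17184}{2797} + \frac{15068}{b - 705}\right)}} - \frac{24433}{-4120} = \frac{47499}{\frac{1}{8011 + \left(\frac{17184}{2797} + \frac{15068}{10128 - 705}\right)}} - \frac{24433}{-4120} = \frac{47499}{\frac{1}{8011 + \left(17184 \cdot \frac{1}{2797} + \frac{15068}{10128 - 705}\right)}} - - \frac{24433}{4120} = \frac{47499}{\frac{1}{8011 + \left(\frac{17184}{2797} + \frac{15068}{9423}\right)}} + \frac{24433}{4120} = \frac{47499}{\frac{1}{8011 + \frac{204070028}{26356131}}} + \frac{24433}{4120} = \frac{47499}{\frac{1}{\frac{211343035469}{26356131}}} + \frac{24433}{4120} = \frac{47499}{\frac{26356131}{211343035469}} + \frac{24433}{4120} = 47499 \cdot \frac{211343035469}{26356131} + \frac{24433}{4120} = \frac{3346194280580677}{8785377} + \frac{24433}{4120} = \frac{13786320650645505481}{36195753240}$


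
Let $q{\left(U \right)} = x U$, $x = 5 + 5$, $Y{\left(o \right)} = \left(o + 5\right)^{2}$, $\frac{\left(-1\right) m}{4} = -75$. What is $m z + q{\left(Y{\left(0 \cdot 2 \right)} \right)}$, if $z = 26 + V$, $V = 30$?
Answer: $17050$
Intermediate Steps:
$m = 300$ ($m = \left(-4\right) \left(-75\right) = 300$)
$Y{\left(o \right)} = \left(5 + o\right)^{2}$
$z = 56$ ($z = 26 + 30 = 56$)
$x = 10$
$q{\left(U \right)} = 10 U$
$m z + q{\left(Y{\left(0 \cdot 2 \right)} \right)} = 300 \cdot 56 + 10 \left(5 + 0 \cdot 2\right)^{2} = 16800 + 10 \left(5 + 0\right)^{2} = 16800 + 10 \cdot 5^{2} = 16800 + 10 \cdot 25 = 16800 + 250 = 17050$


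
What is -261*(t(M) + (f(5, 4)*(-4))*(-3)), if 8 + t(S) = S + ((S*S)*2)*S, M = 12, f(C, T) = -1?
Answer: -899928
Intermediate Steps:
t(S) = -8 + S + 2*S³ (t(S) = -8 + (S + ((S*S)*2)*S) = -8 + (S + (S²*2)*S) = -8 + (S + (2*S²)*S) = -8 + (S + 2*S³) = -8 + S + 2*S³)
-261*(t(M) + (f(5, 4)*(-4))*(-3)) = -261*((-8 + 12 + 2*12³) - 1*(-4)*(-3)) = -261*((-8 + 12 + 2*1728) + 4*(-3)) = -261*((-8 + 12 + 3456) - 12) = -261*(3460 - 12) = -261*3448 = -899928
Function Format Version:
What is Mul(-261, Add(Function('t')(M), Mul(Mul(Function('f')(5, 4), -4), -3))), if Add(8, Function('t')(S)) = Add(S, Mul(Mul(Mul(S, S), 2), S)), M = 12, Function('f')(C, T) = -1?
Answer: -899928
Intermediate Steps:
Function('t')(S) = Add(-8, S, Mul(2, Pow(S, 3))) (Function('t')(S) = Add(-8, Add(S, Mul(Mul(Mul(S, S), 2), S))) = Add(-8, Add(S, Mul(Mul(Pow(S, 2), 2), S))) = Add(-8, Add(S, Mul(Mul(2, Pow(S, 2)), S))) = Add(-8, Add(S, Mul(2, Pow(S, 3)))) = Add(-8, S, Mul(2, Pow(S, 3))))
Mul(-261, Add(Function('t')(M), Mul(Mul(Function('f')(5, 4), -4), -3))) = Mul(-261, Add(Add(-8, 12, Mul(2, Pow(12, 3))), Mul(Mul(-1, -4), -3))) = Mul(-261, Add(Add(-8, 12, Mul(2, 1728)), Mul(4, -3))) = Mul(-261, Add(Add(-8, 12, 3456), -12)) = Mul(-261, Add(3460, -12)) = Mul(-261, 3448) = -899928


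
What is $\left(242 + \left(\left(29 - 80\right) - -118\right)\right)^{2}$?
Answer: $95481$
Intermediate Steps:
$\left(242 + \left(\left(29 - 80\right) - -118\right)\right)^{2} = \left(242 + \left(\left(29 - 80\right) + 118\right)\right)^{2} = \left(242 + \left(-51 + 118\right)\right)^{2} = \left(242 + 67\right)^{2} = 309^{2} = 95481$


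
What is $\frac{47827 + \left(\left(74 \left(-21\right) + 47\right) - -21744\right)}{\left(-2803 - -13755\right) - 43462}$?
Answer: $- \frac{34032}{16255} \approx -2.0936$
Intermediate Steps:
$\frac{47827 + \left(\left(74 \left(-21\right) + 47\right) - -21744\right)}{\left(-2803 - -13755\right) - 43462} = \frac{47827 + \left(\left(-1554 + 47\right) + 21744\right)}{\left(-2803 + 13755\right) - 43462} = \frac{47827 + \left(-1507 + 21744\right)}{10952 - 43462} = \frac{47827 + 20237}{-32510} = 68064 \left(- \frac{1}{32510}\right) = - \frac{34032}{16255}$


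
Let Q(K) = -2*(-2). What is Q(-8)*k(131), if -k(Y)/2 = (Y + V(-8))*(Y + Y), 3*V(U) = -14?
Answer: -794384/3 ≈ -2.6479e+5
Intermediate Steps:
Q(K) = 4
V(U) = -14/3 (V(U) = (1/3)*(-14) = -14/3)
k(Y) = -4*Y*(-14/3 + Y) (k(Y) = -2*(Y - 14/3)*(Y + Y) = -2*(-14/3 + Y)*2*Y = -4*Y*(-14/3 + Y))
Q(-8)*k(131) = 4*((4/3)*131*(14 - 3*131)) = 4*((4/3)*131*(14 - 393)) = 4*((4/3)*131*(-379)) = 4*(-198596/3) = -794384/3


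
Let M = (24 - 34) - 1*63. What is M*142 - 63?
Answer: -10429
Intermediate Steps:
M = -73 (M = -10 - 63 = -73)
M*142 - 63 = -73*142 - 63 = -10366 - 63 = -10429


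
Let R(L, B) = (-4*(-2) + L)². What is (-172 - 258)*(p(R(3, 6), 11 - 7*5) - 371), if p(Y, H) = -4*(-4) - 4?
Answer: 154370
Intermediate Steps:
R(L, B) = (8 + L)²
p(Y, H) = 12 (p(Y, H) = 16 - 4 = 12)
(-172 - 258)*(p(R(3, 6), 11 - 7*5) - 371) = (-172 - 258)*(12 - 371) = -430*(-359) = 154370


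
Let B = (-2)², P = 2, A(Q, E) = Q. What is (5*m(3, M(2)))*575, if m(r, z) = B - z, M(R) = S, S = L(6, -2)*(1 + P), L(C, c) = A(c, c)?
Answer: 28750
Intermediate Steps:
L(C, c) = c
S = -6 (S = -2*(1 + 2) = -2*3 = -6)
M(R) = -6
B = 4
m(r, z) = 4 - z
(5*m(3, M(2)))*575 = (5*(4 - 1*(-6)))*575 = (5*(4 + 6))*575 = (5*10)*575 = 50*575 = 28750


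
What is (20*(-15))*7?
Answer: -2100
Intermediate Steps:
(20*(-15))*7 = -300*7 = -2100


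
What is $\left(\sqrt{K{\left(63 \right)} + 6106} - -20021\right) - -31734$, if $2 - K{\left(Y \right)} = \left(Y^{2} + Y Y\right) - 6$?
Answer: $51755 + 4 i \sqrt{114} \approx 51755.0 + 42.708 i$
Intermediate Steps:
$K{\left(Y \right)} = 8 - 2 Y^{2}$ ($K{\left(Y \right)} = 2 - \left(\left(Y^{2} + Y Y\right) - 6\right) = 2 - \left(\left(Y^{2} + Y^{2}\right) - 6\right) = 2 - \left(2 Y^{2} - 6\right) = 2 - \left(-6 + 2 Y^{2}\right) = 8 - 2 Y^{2}$)
$\left(\sqrt{K{\left(63 \right)} + 6106} - -20021\right) - -31734 = \left(\sqrt{\left(8 - 2 \cdot 63^{2}\right) + 6106} - -20021\right) - -31734 = \left(\sqrt{\left(8 - 7938\right) + 6106} + 20021\right) + 31734 = \left(\sqrt{-7930 + 6106} + 20021\right) + 31734 = \left(\sqrt{-1824} + 20021\right) + 31734 = \left(4 i \sqrt{114} + 20021\right) + 31734 = \left(20021 + 4 i \sqrt{114}\right) + 31734 = 51755 + 4 i \sqrt{114}$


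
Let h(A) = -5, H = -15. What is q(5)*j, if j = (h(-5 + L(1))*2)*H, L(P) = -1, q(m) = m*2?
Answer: 1500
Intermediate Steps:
q(m) = 2*m
j = 150 (j = -5*2*(-15) = -10*(-15) = 150)
q(5)*j = (2*5)*150 = 10*150 = 1500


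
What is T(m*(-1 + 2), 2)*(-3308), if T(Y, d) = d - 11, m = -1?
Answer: 29772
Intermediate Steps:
T(Y, d) = -11 + d
T(m*(-1 + 2), 2)*(-3308) = (-11 + 2)*(-3308) = -9*(-3308) = 29772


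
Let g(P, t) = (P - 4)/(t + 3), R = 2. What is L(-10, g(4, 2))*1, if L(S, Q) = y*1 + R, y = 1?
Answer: 3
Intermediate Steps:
g(P, t) = (-4 + P)/(3 + t)
L(S, Q) = 3 (L(S, Q) = 1*1 + 2 = 1 + 2 = 3)
L(-10, g(4, 2))*1 = 3*1 = 3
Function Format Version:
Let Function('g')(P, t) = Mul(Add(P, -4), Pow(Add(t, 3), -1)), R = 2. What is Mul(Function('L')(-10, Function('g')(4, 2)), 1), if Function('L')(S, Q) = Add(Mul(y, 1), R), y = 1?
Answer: 3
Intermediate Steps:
Function('g')(P, t) = Mul(Pow(Add(3, t), -1), Add(-4, P)) (Function('g')(P, t) = Mul(Add(-4, P), Pow(Add(3, t), -1)) = Mul(Pow(Add(3, t), -1), Add(-4, P)))
Function('L')(S, Q) = 3 (Function('L')(S, Q) = Add(Mul(1, 1), 2) = Add(1, 2) = 3)
Mul(Function('L')(-10, Function('g')(4, 2)), 1) = Mul(3, 1) = 3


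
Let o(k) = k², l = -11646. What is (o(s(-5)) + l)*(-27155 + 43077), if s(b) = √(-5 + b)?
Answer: -185586832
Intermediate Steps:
(o(s(-5)) + l)*(-27155 + 43077) = ((√(-5 - 5))² - 11646)*(-27155 + 43077) = ((√(-10))² - 11646)*15922 = ((I*√10)² - 11646)*15922 = (-10 - 11646)*15922 = -11656*15922 = -185586832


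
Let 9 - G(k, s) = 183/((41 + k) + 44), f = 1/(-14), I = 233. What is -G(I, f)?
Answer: -893/106 ≈ -8.4245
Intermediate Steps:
f = -1/14 ≈ -0.071429
G(k, s) = 9 - 183/(85 + k) (G(k, s) = 9 - 183/((41 + k) + 44) = 9 - 183/(85 + k))
-G(I, f) = -3*(194 + 3*233)/(85 + 233) = -3*(194 + 699)/318 = -3*893/318 = -1*893/106 = -893/106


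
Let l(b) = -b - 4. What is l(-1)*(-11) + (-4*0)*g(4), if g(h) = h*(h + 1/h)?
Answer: 33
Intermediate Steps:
g(h) = h*(h + 1/h)
l(b) = -4 - b
l(-1)*(-11) + (-4*0)*g(4) = (-4 - 1*(-1))*(-11) + (-4*0)*(1 + 4²) = (-4 + 1)*(-11) + 0*(1 + 16) = -3*(-11) + 0*17 = 33 + 0 = 33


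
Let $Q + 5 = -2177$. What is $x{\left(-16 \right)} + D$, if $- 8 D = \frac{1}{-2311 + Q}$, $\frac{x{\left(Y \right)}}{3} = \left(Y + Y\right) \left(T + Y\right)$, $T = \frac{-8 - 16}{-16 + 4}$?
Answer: $\frac{48308737}{35944} \approx 1344.0$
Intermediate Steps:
$Q = -2182$ ($Q = -5 - 2177 = -2182$)
$T = 2$ ($T = - \frac{24}{-12} = \left(-24\right) \left(- \frac{1}{12}\right) = 2$)
$x{\left(Y \right)} = 6 Y \left(2 + Y\right)$ ($x{\left(Y \right)} = 3 \left(Y + Y\right) \left(2 + Y\right) = 3 \cdot 2 Y \left(2 + Y\right) = 6 Y \left(2 + Y\right)$)
$D = \frac{1}{35944}$ ($D = - \frac{1}{8 \left(-2311 - 2182\right)} = - \frac{1}{8 \left(-4493\right)} = \left(- \frac{1}{8}\right) \left(- \frac{1}{4493}\right) = \frac{1}{35944} \approx 2.7821 \cdot 10^{-5}$)
$x{\left(-16 \right)} + D = 6 \left(-16\right) \left(2 - 16\right) + \frac{1}{35944} = 6 \left(-16\right) \left(-14\right) + \frac{1}{35944} = 1344 + \frac{1}{35944} = \frac{48308737}{35944}$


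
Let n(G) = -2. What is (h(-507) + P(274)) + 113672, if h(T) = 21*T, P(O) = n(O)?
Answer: 103023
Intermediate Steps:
P(O) = -2
(h(-507) + P(274)) + 113672 = (21*(-507) - 2) + 113672 = (-10647 - 2) + 113672 = -10649 + 113672 = 103023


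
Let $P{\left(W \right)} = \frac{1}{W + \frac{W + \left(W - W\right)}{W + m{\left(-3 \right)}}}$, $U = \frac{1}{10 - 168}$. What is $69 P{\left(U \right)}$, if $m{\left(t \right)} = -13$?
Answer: $- \frac{22403610}{1897} \approx -11810.0$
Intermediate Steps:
$U = - \frac{1}{158}$ ($U = \frac{1}{-158} = - \frac{1}{158} \approx -0.0063291$)
$P{\left(W \right)} = \frac{1}{W + \frac{W}{-13 + W}}$ ($P{\left(W \right)} = \frac{1}{W + \frac{W + \left(W - W\right)}{W - 13}} = \frac{1}{W + \frac{W + 0}{-13 + W}} = \frac{1}{W + \frac{W}{-13 + W}}$)
$69 P{\left(U \right)} = 69 \frac{-13 - \frac{1}{158}}{\left(- \frac{1}{158}\right) \left(-12 - \frac{1}{158}\right)} = 69 \left(\left(-158\right) \frac{1}{- \frac{1897}{158}} \left(- \frac{2055}{158}\right)\right) = 69 \left(\left(-158\right) \left(- \frac{158}{1897}\right) \left(- \frac{2055}{158}\right)\right) = 69 \left(- \frac{324690}{1897}\right) = - \frac{22403610}{1897}$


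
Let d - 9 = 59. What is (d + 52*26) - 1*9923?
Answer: -8503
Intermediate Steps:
d = 68 (d = 9 + 59 = 68)
(d + 52*26) - 1*9923 = (68 + 52*26) - 1*9923 = (68 + 1352) - 9923 = 1420 - 9923 = -8503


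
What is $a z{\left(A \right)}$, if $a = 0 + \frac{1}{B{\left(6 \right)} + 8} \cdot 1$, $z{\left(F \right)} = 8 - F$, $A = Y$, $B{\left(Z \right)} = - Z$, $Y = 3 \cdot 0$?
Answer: $4$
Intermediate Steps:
$Y = 0$
$A = 0$
$a = \frac{1}{2}$ ($a = 0 + \frac{1}{\left(-1\right) 6 + 8} \cdot 1 = 0 + \frac{1}{-6 + 8} \cdot 1 = 0 + \frac{1}{2} \cdot 1 = 0 + \frac{1}{2} = \frac{1}{2} \approx 0.5$)
$a z{\left(A \right)} = \frac{8 - 0}{2} = \frac{8 + 0}{2} = \frac{1}{2} \cdot 8 = 4$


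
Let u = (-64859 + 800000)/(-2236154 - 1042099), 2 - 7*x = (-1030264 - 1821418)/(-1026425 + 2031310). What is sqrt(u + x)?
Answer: sqrt(38450294954252817635)/9075116435 ≈ 0.68328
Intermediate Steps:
x = 4861452/7034195 (x = 2/7 - (-1030264 - 1821418)/(7*(-1026425 + 2031310)) = 2/7 - (-2851682)/(7*1004885) = 2/7 - 1/7*(-2851682/1004885) = 2/7 + 2851682/7034195 = 4861452/7034195 ≈ 0.69112)
u = -22277/99341 (u = 735141/(-3278253) = 735141*(-1/3278253) = -22277/99341 ≈ -0.22425)
sqrt(u + x) = sqrt(-22277/99341 + 4861452/7034195) = sqrt(326240741117/698783965495) = sqrt(38450294954252817635)/9075116435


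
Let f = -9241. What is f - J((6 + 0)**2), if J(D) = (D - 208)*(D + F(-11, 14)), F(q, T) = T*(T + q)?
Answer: 4175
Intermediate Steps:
J(D) = (-208 + D)*(42 + D) (J(D) = (D - 208)*(D + 14*(14 - 11)) = (-208 + D)*(D + 14*3) = (-208 + D)*(D + 42) = (-208 + D)*(42 + D))
f - J((6 + 0)**2) = -9241 - (-8736 + ((6 + 0)**2)**2 - 166*(6 + 0)**2) = -9241 - (-8736 + (6**2)**2 - 166*6**2) = -9241 - (-8736 + 36**2 - 166*36) = -9241 - (-8736 + 1296 - 5976) = -9241 - 1*(-13416) = -9241 + 13416 = 4175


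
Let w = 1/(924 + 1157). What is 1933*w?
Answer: 1933/2081 ≈ 0.92888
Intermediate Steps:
w = 1/2081 ≈ 0.00048054
1933*w = 1933*(1/2081) = 1933/2081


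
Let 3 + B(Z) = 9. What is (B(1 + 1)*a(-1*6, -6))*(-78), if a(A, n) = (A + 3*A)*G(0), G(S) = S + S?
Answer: 0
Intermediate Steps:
B(Z) = 6 (B(Z) = -3 + 9 = 6)
G(S) = 2*S
a(A, n) = 0 (a(A, n) = (A + 3*A)*(2*0) = (4*A)*0 = 0)
(B(1 + 1)*a(-1*6, -6))*(-78) = (6*0)*(-78) = 0*(-78) = 0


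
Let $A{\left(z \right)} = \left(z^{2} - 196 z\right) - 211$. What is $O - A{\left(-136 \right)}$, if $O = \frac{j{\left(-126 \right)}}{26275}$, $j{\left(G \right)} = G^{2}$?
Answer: $- \frac{1180808899}{26275} \approx -44940.0$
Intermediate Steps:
$A{\left(z \right)} = -211 + z^{2} - 196 z$
$O = \frac{15876}{26275}$ ($O = \frac{\left(-126\right)^{2}}{26275} = 15876 \cdot \frac{1}{26275} = \frac{15876}{26275} \approx 0.60422$)
$O - A{\left(-136 \right)} = \frac{15876}{26275} - \left(-211 + \left(-136\right)^{2} - -26656\right) = \frac{15876}{26275} - \left(-211 + 18496 + 26656\right) = \frac{15876}{26275} - 44941 = - \frac{1180808899}{26275}$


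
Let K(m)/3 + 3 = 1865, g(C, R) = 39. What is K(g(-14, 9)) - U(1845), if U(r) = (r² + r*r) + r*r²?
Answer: -6287228589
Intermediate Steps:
K(m) = 5586 (K(m) = -9 + 3*1865 = -9 + 5595 = 5586)
U(r) = r³ + 2*r² (U(r) = (r² + r²) + r³ = 2*r² + r³ = r³ + 2*r²)
K(g(-14, 9)) - U(1845) = 5586 - 1845²*(2 + 1845) = 5586 - 3404025*1847 = 5586 - 1*6287234175 = 5586 - 6287234175 = -6287228589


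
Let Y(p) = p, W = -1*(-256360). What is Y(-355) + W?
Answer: 256005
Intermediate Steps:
W = 256360
Y(-355) + W = -355 + 256360 = 256005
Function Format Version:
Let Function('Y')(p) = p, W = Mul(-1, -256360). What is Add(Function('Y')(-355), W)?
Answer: 256005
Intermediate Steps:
W = 256360
Add(Function('Y')(-355), W) = Add(-355, 256360) = 256005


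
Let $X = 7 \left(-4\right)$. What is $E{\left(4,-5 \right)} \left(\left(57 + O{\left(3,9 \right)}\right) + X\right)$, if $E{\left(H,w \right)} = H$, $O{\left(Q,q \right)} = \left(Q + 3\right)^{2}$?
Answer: $260$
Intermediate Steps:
$O{\left(Q,q \right)} = \left(3 + Q\right)^{2}$
$X = -28$
$E{\left(4,-5 \right)} \left(\left(57 + O{\left(3,9 \right)}\right) + X\right) = 4 \left(\left(57 + \left(3 + 3\right)^{2}\right) - 28\right) = 4 \left(\left(57 + 6^{2}\right) - 28\right) = 4 \left(\left(57 + 36\right) - 28\right) = 4 \left(93 - 28\right) = 4 \cdot 65 = 260$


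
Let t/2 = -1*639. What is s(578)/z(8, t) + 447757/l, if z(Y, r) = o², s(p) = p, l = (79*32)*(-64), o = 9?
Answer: 57247459/13105152 ≈ 4.3683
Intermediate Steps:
l = -161792 (l = 2528*(-64) = -161792)
t = -1278 (t = 2*(-1*639) = 2*(-639) = -1278)
z(Y, r) = 81 (z(Y, r) = 9² = 81)
s(578)/z(8, t) + 447757/l = 578/81 + 447757/(-161792) = 578*(1/81) + 447757*(-1/161792) = 578/81 - 447757/161792 = 57247459/13105152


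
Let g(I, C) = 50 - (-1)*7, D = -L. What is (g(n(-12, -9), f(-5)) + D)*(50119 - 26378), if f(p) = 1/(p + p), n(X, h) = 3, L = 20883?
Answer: -494430066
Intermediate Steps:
f(p) = 1/(2*p)
D = -20883 (D = -1*20883 = -20883)
g(I, C) = 57 (g(I, C) = 50 - 1*(-7) = 50 + 7 = 57)
(g(n(-12, -9), f(-5)) + D)*(50119 - 26378) = (57 - 20883)*(50119 - 26378) = -20826*23741 = -494430066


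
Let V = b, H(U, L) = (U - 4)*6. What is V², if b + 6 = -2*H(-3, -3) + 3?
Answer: 6561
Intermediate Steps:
H(U, L) = -24 + 6*U (H(U, L) = (-4 + U)*6 = -24 + 6*U)
b = 81 (b = -6 + (-2*(-24 + 6*(-3)) + 3) = -6 + (-2*(-24 - 18) + 3) = -6 + (-2*(-42) + 3) = -6 + (84 + 3) = -6 + 87 = 81)
V = 81
V² = 81² = 6561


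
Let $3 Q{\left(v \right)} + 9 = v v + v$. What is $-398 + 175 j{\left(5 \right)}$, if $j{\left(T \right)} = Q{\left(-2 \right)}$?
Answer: $- \frac{2419}{3} \approx -806.33$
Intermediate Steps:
$Q{\left(v \right)} = -3 + \frac{v}{3} + \frac{v^{2}}{3}$ ($Q{\left(v \right)} = -3 + \frac{v v + v}{3} = -3 + \frac{v^{2} + v}{3} = -3 + \frac{v + v^{2}}{3} = -3 + \left(\frac{v}{3} + \frac{v^{2}}{3}\right) = -3 + \frac{v}{3} + \frac{v^{2}}{3}$)
$j{\left(T \right)} = - \frac{7}{3}$ ($j{\left(T \right)} = -3 + \frac{1}{3} \left(-2\right) + \frac{\left(-2\right)^{2}}{3} = -3 - \frac{2}{3} + \frac{1}{3} \cdot 4 = -3 - \frac{2}{3} + \frac{4}{3} = - \frac{7}{3}$)
$-398 + 175 j{\left(5 \right)} = -398 + 175 \left(- \frac{7}{3}\right) = -398 - \frac{1225}{3} = - \frac{2419}{3}$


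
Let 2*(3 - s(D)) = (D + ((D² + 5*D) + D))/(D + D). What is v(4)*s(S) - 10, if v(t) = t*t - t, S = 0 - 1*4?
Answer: 17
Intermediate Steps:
S = -4 (S = 0 - 4 = -4)
v(t) = t² - t
s(D) = 3 - (D² + 7*D)/(4*D) (s(D) = 3 - (D + ((D² + 5*D) + D))/(2*(D + D)) = 3 - (D + (D² + 6*D))/(2*(2*D)) = 3 - (D² + 7*D)*1/(2*D)/2 = 3 - (D² + 7*D)/(4*D))
v(4)*s(S) - 10 = (4*(-1 + 4))*(5/4 - ¼*(-4)) - 10 = (4*3)*(5/4 + 1) - 10 = 12*(9/4) - 10 = 27 - 10 = 17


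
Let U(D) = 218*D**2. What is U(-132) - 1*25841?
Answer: 3772591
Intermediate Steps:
U(-132) - 1*25841 = 218*(-132)**2 - 1*25841 = 218*17424 - 25841 = 3798432 - 25841 = 3772591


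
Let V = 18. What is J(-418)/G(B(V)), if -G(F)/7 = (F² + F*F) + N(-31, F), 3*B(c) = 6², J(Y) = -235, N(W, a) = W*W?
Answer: 235/8743 ≈ 0.026879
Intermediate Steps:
N(W, a) = W²
B(c) = 12 (B(c) = (⅓)*6² = (⅓)*36 = 12)
G(F) = -6727 - 14*F² (G(F) = -7*((F² + F*F) + (-31)²) = -7*((F² + F²) + 961) = -7*(2*F² + 961) = -7*(961 + 2*F²) = -6727 - 14*F²)
J(-418)/G(B(V)) = -235/(-6727 - 14*12²) = -235/(-6727 - 14*144) = -235/(-6727 - 2016) = -235/(-8743) = -235*(-1/8743) = 235/8743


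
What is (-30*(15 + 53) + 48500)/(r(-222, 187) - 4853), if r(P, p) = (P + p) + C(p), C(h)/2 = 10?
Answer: -11615/1217 ≈ -9.5440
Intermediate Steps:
C(h) = 20 (C(h) = 2*10 = 20)
r(P, p) = 20 + P + p (r(P, p) = (P + p) + 20 = 20 + P + p)
(-30*(15 + 53) + 48500)/(r(-222, 187) - 4853) = (-30*(15 + 53) + 48500)/((20 - 222 + 187) - 4853) = (-30*68 + 48500)/(-15 - 4853) = (-2040 + 48500)/(-4868) = 46460*(-1/4868) = -11615/1217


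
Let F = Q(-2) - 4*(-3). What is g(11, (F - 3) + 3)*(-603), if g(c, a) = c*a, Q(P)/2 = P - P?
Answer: -79596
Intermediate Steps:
Q(P) = 0 (Q(P) = 2*(P - P) = 2*0 = 0)
F = 12 (F = 0 - 4*(-3) = 0 + 12 = 12)
g(c, a) = a*c
g(11, (F - 3) + 3)*(-603) = (((12 - 3) + 3)*11)*(-603) = ((9 + 3)*11)*(-603) = (12*11)*(-603) = 132*(-603) = -79596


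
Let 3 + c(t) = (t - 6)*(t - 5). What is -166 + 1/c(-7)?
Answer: -25397/153 ≈ -165.99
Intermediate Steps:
c(t) = -3 + (-6 + t)*(-5 + t) (c(t) = -3 + (t - 6)*(t - 5) = -3 + (-6 + t)*(-5 + t))
-166 + 1/c(-7) = -166 + 1/(27 + (-7)² - 11*(-7)) = -166 + 1/(27 + 49 + 77) = -166 + 1/153 = -25397/153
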